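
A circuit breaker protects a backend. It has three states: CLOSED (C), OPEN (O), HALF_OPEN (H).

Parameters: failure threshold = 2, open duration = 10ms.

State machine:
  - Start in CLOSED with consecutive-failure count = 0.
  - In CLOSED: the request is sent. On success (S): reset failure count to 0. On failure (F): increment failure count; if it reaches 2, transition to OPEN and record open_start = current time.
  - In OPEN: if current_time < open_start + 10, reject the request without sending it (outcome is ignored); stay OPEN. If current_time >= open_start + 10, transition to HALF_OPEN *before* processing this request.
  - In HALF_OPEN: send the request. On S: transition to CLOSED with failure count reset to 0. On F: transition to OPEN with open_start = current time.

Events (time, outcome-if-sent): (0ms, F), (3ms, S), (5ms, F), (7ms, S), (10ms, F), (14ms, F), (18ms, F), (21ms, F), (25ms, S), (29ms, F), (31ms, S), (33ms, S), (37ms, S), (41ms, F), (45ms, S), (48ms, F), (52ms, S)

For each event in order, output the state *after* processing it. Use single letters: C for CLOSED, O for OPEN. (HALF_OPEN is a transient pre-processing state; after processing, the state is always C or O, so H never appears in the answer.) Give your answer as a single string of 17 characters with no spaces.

Answer: CCCCCOOOCCCCCCCCC

Derivation:
State after each event:
  event#1 t=0ms outcome=F: state=CLOSED
  event#2 t=3ms outcome=S: state=CLOSED
  event#3 t=5ms outcome=F: state=CLOSED
  event#4 t=7ms outcome=S: state=CLOSED
  event#5 t=10ms outcome=F: state=CLOSED
  event#6 t=14ms outcome=F: state=OPEN
  event#7 t=18ms outcome=F: state=OPEN
  event#8 t=21ms outcome=F: state=OPEN
  event#9 t=25ms outcome=S: state=CLOSED
  event#10 t=29ms outcome=F: state=CLOSED
  event#11 t=31ms outcome=S: state=CLOSED
  event#12 t=33ms outcome=S: state=CLOSED
  event#13 t=37ms outcome=S: state=CLOSED
  event#14 t=41ms outcome=F: state=CLOSED
  event#15 t=45ms outcome=S: state=CLOSED
  event#16 t=48ms outcome=F: state=CLOSED
  event#17 t=52ms outcome=S: state=CLOSED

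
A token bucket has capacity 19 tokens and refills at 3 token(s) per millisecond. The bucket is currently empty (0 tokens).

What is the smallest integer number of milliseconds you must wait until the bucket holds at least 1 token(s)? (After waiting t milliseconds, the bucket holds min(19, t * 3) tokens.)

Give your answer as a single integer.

Need t * 3 >= 1, so t >= 1/3.
Smallest integer t = ceil(1/3) = 1.

Answer: 1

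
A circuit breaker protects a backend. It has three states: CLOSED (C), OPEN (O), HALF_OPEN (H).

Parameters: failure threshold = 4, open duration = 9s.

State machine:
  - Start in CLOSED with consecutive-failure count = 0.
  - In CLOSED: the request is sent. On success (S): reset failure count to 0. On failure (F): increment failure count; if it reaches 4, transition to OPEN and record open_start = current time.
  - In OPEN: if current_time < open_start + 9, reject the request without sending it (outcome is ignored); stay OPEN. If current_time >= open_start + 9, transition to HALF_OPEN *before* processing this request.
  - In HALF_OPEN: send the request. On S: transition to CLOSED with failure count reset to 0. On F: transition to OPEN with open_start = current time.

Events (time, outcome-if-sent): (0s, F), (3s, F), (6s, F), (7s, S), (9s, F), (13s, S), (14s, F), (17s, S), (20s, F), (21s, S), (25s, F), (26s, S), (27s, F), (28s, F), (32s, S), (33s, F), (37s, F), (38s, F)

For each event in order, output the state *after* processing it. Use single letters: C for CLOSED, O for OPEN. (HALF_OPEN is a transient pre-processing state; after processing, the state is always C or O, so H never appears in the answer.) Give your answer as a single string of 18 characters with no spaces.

State after each event:
  event#1 t=0s outcome=F: state=CLOSED
  event#2 t=3s outcome=F: state=CLOSED
  event#3 t=6s outcome=F: state=CLOSED
  event#4 t=7s outcome=S: state=CLOSED
  event#5 t=9s outcome=F: state=CLOSED
  event#6 t=13s outcome=S: state=CLOSED
  event#7 t=14s outcome=F: state=CLOSED
  event#8 t=17s outcome=S: state=CLOSED
  event#9 t=20s outcome=F: state=CLOSED
  event#10 t=21s outcome=S: state=CLOSED
  event#11 t=25s outcome=F: state=CLOSED
  event#12 t=26s outcome=S: state=CLOSED
  event#13 t=27s outcome=F: state=CLOSED
  event#14 t=28s outcome=F: state=CLOSED
  event#15 t=32s outcome=S: state=CLOSED
  event#16 t=33s outcome=F: state=CLOSED
  event#17 t=37s outcome=F: state=CLOSED
  event#18 t=38s outcome=F: state=CLOSED

Answer: CCCCCCCCCCCCCCCCCC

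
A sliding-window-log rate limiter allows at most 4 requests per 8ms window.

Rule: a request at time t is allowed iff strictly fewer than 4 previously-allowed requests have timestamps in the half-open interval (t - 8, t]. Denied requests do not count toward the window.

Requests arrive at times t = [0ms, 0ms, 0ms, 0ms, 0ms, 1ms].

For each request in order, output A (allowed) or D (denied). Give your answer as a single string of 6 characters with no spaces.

Answer: AAAADD

Derivation:
Tracking allowed requests in the window:
  req#1 t=0ms: ALLOW
  req#2 t=0ms: ALLOW
  req#3 t=0ms: ALLOW
  req#4 t=0ms: ALLOW
  req#5 t=0ms: DENY
  req#6 t=1ms: DENY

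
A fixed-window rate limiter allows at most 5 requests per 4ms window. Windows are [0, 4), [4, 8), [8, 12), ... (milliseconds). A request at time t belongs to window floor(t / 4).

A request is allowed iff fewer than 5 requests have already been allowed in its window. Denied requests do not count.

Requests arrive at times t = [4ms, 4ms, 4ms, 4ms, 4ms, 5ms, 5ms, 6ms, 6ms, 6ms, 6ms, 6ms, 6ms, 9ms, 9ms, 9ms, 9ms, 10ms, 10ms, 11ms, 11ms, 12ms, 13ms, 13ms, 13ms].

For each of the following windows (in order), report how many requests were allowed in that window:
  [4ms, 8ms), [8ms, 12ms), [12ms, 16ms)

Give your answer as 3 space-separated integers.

Processing requests:
  req#1 t=4ms (window 1): ALLOW
  req#2 t=4ms (window 1): ALLOW
  req#3 t=4ms (window 1): ALLOW
  req#4 t=4ms (window 1): ALLOW
  req#5 t=4ms (window 1): ALLOW
  req#6 t=5ms (window 1): DENY
  req#7 t=5ms (window 1): DENY
  req#8 t=6ms (window 1): DENY
  req#9 t=6ms (window 1): DENY
  req#10 t=6ms (window 1): DENY
  req#11 t=6ms (window 1): DENY
  req#12 t=6ms (window 1): DENY
  req#13 t=6ms (window 1): DENY
  req#14 t=9ms (window 2): ALLOW
  req#15 t=9ms (window 2): ALLOW
  req#16 t=9ms (window 2): ALLOW
  req#17 t=9ms (window 2): ALLOW
  req#18 t=10ms (window 2): ALLOW
  req#19 t=10ms (window 2): DENY
  req#20 t=11ms (window 2): DENY
  req#21 t=11ms (window 2): DENY
  req#22 t=12ms (window 3): ALLOW
  req#23 t=13ms (window 3): ALLOW
  req#24 t=13ms (window 3): ALLOW
  req#25 t=13ms (window 3): ALLOW

Allowed counts by window: 5 5 4

Answer: 5 5 4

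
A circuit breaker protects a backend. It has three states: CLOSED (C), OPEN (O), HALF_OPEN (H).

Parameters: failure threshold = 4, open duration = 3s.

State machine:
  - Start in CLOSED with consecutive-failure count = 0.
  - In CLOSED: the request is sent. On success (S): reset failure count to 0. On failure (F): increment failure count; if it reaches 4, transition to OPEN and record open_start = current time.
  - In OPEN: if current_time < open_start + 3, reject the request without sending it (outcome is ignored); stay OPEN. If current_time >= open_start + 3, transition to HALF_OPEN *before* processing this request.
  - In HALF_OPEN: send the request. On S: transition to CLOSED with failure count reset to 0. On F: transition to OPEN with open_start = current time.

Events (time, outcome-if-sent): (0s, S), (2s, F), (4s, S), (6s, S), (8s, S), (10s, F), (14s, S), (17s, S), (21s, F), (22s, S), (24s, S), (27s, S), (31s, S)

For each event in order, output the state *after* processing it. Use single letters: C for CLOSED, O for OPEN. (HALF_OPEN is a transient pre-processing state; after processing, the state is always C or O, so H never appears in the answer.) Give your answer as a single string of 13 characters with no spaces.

Answer: CCCCCCCCCCCCC

Derivation:
State after each event:
  event#1 t=0s outcome=S: state=CLOSED
  event#2 t=2s outcome=F: state=CLOSED
  event#3 t=4s outcome=S: state=CLOSED
  event#4 t=6s outcome=S: state=CLOSED
  event#5 t=8s outcome=S: state=CLOSED
  event#6 t=10s outcome=F: state=CLOSED
  event#7 t=14s outcome=S: state=CLOSED
  event#8 t=17s outcome=S: state=CLOSED
  event#9 t=21s outcome=F: state=CLOSED
  event#10 t=22s outcome=S: state=CLOSED
  event#11 t=24s outcome=S: state=CLOSED
  event#12 t=27s outcome=S: state=CLOSED
  event#13 t=31s outcome=S: state=CLOSED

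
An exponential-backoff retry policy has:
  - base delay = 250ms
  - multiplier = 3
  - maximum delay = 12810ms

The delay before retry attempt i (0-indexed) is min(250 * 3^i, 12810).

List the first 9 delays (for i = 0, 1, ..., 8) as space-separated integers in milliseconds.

Computing each delay:
  i=0: min(250*3^0, 12810) = 250
  i=1: min(250*3^1, 12810) = 750
  i=2: min(250*3^2, 12810) = 2250
  i=3: min(250*3^3, 12810) = 6750
  i=4: min(250*3^4, 12810) = 12810
  i=5: min(250*3^5, 12810) = 12810
  i=6: min(250*3^6, 12810) = 12810
  i=7: min(250*3^7, 12810) = 12810
  i=8: min(250*3^8, 12810) = 12810

Answer: 250 750 2250 6750 12810 12810 12810 12810 12810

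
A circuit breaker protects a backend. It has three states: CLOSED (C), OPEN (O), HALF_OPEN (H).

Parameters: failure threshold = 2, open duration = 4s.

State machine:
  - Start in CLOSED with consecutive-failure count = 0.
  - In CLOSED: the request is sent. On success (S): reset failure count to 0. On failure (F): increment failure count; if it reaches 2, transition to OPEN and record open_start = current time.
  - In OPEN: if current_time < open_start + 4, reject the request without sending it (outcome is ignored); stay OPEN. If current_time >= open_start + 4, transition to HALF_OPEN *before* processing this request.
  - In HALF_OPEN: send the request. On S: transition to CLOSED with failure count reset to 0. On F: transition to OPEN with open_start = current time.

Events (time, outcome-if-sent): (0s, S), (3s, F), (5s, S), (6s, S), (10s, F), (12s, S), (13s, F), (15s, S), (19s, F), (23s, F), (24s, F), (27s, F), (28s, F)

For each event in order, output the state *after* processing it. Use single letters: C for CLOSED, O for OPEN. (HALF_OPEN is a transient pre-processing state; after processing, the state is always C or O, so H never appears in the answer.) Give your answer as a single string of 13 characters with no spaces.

Answer: CCCCCCCCCOOOO

Derivation:
State after each event:
  event#1 t=0s outcome=S: state=CLOSED
  event#2 t=3s outcome=F: state=CLOSED
  event#3 t=5s outcome=S: state=CLOSED
  event#4 t=6s outcome=S: state=CLOSED
  event#5 t=10s outcome=F: state=CLOSED
  event#6 t=12s outcome=S: state=CLOSED
  event#7 t=13s outcome=F: state=CLOSED
  event#8 t=15s outcome=S: state=CLOSED
  event#9 t=19s outcome=F: state=CLOSED
  event#10 t=23s outcome=F: state=OPEN
  event#11 t=24s outcome=F: state=OPEN
  event#12 t=27s outcome=F: state=OPEN
  event#13 t=28s outcome=F: state=OPEN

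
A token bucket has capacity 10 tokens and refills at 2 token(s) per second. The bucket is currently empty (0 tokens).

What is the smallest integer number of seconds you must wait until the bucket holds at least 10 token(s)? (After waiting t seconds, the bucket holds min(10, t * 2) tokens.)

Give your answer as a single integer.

Need t * 2 >= 10, so t >= 10/2.
Smallest integer t = ceil(10/2) = 5.

Answer: 5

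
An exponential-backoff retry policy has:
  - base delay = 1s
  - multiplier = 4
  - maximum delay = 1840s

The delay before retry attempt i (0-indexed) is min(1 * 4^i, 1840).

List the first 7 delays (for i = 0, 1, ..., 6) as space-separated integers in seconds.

Computing each delay:
  i=0: min(1*4^0, 1840) = 1
  i=1: min(1*4^1, 1840) = 4
  i=2: min(1*4^2, 1840) = 16
  i=3: min(1*4^3, 1840) = 64
  i=4: min(1*4^4, 1840) = 256
  i=5: min(1*4^5, 1840) = 1024
  i=6: min(1*4^6, 1840) = 1840

Answer: 1 4 16 64 256 1024 1840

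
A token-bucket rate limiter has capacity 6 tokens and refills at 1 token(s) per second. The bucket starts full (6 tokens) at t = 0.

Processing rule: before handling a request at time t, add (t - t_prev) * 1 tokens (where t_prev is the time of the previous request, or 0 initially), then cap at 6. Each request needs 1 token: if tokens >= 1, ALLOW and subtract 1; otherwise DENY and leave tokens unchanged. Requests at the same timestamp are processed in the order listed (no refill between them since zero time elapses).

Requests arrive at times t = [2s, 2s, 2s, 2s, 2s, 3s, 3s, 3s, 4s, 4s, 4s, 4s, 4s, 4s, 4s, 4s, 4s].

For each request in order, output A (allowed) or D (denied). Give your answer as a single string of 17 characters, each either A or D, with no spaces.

Simulating step by step:
  req#1 t=2s: ALLOW
  req#2 t=2s: ALLOW
  req#3 t=2s: ALLOW
  req#4 t=2s: ALLOW
  req#5 t=2s: ALLOW
  req#6 t=3s: ALLOW
  req#7 t=3s: ALLOW
  req#8 t=3s: DENY
  req#9 t=4s: ALLOW
  req#10 t=4s: DENY
  req#11 t=4s: DENY
  req#12 t=4s: DENY
  req#13 t=4s: DENY
  req#14 t=4s: DENY
  req#15 t=4s: DENY
  req#16 t=4s: DENY
  req#17 t=4s: DENY

Answer: AAAAAAADADDDDDDDD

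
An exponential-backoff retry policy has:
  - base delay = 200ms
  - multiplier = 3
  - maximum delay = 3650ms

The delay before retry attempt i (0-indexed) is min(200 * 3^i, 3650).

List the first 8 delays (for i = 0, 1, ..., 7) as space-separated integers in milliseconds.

Answer: 200 600 1800 3650 3650 3650 3650 3650

Derivation:
Computing each delay:
  i=0: min(200*3^0, 3650) = 200
  i=1: min(200*3^1, 3650) = 600
  i=2: min(200*3^2, 3650) = 1800
  i=3: min(200*3^3, 3650) = 3650
  i=4: min(200*3^4, 3650) = 3650
  i=5: min(200*3^5, 3650) = 3650
  i=6: min(200*3^6, 3650) = 3650
  i=7: min(200*3^7, 3650) = 3650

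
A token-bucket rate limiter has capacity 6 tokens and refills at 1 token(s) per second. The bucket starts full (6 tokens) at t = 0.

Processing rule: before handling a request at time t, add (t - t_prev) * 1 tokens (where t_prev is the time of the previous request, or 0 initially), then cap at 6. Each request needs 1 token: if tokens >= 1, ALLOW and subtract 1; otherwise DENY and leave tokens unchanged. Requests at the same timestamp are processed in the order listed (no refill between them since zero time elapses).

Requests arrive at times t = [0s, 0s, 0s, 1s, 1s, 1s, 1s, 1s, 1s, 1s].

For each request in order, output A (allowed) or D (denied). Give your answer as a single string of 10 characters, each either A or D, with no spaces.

Answer: AAAAAAADDD

Derivation:
Simulating step by step:
  req#1 t=0s: ALLOW
  req#2 t=0s: ALLOW
  req#3 t=0s: ALLOW
  req#4 t=1s: ALLOW
  req#5 t=1s: ALLOW
  req#6 t=1s: ALLOW
  req#7 t=1s: ALLOW
  req#8 t=1s: DENY
  req#9 t=1s: DENY
  req#10 t=1s: DENY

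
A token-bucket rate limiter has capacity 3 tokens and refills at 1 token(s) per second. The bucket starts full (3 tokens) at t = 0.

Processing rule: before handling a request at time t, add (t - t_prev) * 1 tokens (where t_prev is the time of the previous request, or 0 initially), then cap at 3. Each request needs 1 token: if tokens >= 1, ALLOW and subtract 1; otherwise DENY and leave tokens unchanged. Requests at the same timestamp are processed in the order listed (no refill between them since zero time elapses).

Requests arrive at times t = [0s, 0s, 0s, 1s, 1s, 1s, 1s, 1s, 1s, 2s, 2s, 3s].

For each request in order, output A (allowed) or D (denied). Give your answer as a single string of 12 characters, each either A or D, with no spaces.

Answer: AAAADDDDDADA

Derivation:
Simulating step by step:
  req#1 t=0s: ALLOW
  req#2 t=0s: ALLOW
  req#3 t=0s: ALLOW
  req#4 t=1s: ALLOW
  req#5 t=1s: DENY
  req#6 t=1s: DENY
  req#7 t=1s: DENY
  req#8 t=1s: DENY
  req#9 t=1s: DENY
  req#10 t=2s: ALLOW
  req#11 t=2s: DENY
  req#12 t=3s: ALLOW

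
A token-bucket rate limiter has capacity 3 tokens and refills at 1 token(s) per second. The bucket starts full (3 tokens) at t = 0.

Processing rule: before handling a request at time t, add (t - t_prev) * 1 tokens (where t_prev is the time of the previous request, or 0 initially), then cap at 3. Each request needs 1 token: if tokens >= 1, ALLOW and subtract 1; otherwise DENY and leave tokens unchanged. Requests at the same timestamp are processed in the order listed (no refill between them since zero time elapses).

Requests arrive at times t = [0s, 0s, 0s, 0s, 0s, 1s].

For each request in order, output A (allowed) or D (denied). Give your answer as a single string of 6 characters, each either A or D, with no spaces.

Simulating step by step:
  req#1 t=0s: ALLOW
  req#2 t=0s: ALLOW
  req#3 t=0s: ALLOW
  req#4 t=0s: DENY
  req#5 t=0s: DENY
  req#6 t=1s: ALLOW

Answer: AAADDA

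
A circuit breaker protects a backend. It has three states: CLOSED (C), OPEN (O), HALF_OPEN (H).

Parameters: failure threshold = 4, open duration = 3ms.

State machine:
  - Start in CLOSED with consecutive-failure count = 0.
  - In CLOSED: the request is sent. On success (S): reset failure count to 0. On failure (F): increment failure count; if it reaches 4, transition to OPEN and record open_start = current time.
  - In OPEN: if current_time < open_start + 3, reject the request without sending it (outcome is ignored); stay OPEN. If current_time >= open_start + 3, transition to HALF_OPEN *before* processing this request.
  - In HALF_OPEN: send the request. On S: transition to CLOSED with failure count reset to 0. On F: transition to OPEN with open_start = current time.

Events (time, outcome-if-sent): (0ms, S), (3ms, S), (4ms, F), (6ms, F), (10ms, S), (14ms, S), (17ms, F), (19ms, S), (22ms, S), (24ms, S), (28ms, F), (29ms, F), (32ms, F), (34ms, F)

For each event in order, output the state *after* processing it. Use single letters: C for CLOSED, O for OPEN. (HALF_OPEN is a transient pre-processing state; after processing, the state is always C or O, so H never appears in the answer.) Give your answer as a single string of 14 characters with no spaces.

Answer: CCCCCCCCCCCCCO

Derivation:
State after each event:
  event#1 t=0ms outcome=S: state=CLOSED
  event#2 t=3ms outcome=S: state=CLOSED
  event#3 t=4ms outcome=F: state=CLOSED
  event#4 t=6ms outcome=F: state=CLOSED
  event#5 t=10ms outcome=S: state=CLOSED
  event#6 t=14ms outcome=S: state=CLOSED
  event#7 t=17ms outcome=F: state=CLOSED
  event#8 t=19ms outcome=S: state=CLOSED
  event#9 t=22ms outcome=S: state=CLOSED
  event#10 t=24ms outcome=S: state=CLOSED
  event#11 t=28ms outcome=F: state=CLOSED
  event#12 t=29ms outcome=F: state=CLOSED
  event#13 t=32ms outcome=F: state=CLOSED
  event#14 t=34ms outcome=F: state=OPEN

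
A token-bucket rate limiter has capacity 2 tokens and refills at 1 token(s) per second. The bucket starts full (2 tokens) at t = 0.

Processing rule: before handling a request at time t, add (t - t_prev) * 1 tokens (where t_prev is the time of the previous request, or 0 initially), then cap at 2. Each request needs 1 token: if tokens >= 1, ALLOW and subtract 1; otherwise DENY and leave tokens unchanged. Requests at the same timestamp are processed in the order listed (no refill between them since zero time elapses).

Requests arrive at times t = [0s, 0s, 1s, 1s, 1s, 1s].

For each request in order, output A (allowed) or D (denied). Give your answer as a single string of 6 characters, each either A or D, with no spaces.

Answer: AAADDD

Derivation:
Simulating step by step:
  req#1 t=0s: ALLOW
  req#2 t=0s: ALLOW
  req#3 t=1s: ALLOW
  req#4 t=1s: DENY
  req#5 t=1s: DENY
  req#6 t=1s: DENY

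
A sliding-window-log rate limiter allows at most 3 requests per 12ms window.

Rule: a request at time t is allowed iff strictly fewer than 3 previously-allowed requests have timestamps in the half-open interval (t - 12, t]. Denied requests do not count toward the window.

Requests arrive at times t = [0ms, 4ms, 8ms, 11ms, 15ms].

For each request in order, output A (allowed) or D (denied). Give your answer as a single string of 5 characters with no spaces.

Answer: AAADA

Derivation:
Tracking allowed requests in the window:
  req#1 t=0ms: ALLOW
  req#2 t=4ms: ALLOW
  req#3 t=8ms: ALLOW
  req#4 t=11ms: DENY
  req#5 t=15ms: ALLOW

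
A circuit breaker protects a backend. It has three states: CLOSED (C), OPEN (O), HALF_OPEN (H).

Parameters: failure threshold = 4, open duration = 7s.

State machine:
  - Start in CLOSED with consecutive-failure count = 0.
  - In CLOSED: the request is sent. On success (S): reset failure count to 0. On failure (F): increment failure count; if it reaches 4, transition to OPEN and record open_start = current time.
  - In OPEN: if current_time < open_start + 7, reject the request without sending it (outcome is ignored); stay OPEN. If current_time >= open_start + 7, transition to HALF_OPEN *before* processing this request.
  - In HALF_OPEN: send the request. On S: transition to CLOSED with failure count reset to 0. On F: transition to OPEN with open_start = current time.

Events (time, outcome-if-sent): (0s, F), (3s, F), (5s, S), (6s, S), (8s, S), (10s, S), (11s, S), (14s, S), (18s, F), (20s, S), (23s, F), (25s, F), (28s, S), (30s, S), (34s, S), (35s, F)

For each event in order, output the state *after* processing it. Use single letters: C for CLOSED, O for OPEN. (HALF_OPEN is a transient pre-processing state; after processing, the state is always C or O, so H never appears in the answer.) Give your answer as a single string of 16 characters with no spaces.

Answer: CCCCCCCCCCCCCCCC

Derivation:
State after each event:
  event#1 t=0s outcome=F: state=CLOSED
  event#2 t=3s outcome=F: state=CLOSED
  event#3 t=5s outcome=S: state=CLOSED
  event#4 t=6s outcome=S: state=CLOSED
  event#5 t=8s outcome=S: state=CLOSED
  event#6 t=10s outcome=S: state=CLOSED
  event#7 t=11s outcome=S: state=CLOSED
  event#8 t=14s outcome=S: state=CLOSED
  event#9 t=18s outcome=F: state=CLOSED
  event#10 t=20s outcome=S: state=CLOSED
  event#11 t=23s outcome=F: state=CLOSED
  event#12 t=25s outcome=F: state=CLOSED
  event#13 t=28s outcome=S: state=CLOSED
  event#14 t=30s outcome=S: state=CLOSED
  event#15 t=34s outcome=S: state=CLOSED
  event#16 t=35s outcome=F: state=CLOSED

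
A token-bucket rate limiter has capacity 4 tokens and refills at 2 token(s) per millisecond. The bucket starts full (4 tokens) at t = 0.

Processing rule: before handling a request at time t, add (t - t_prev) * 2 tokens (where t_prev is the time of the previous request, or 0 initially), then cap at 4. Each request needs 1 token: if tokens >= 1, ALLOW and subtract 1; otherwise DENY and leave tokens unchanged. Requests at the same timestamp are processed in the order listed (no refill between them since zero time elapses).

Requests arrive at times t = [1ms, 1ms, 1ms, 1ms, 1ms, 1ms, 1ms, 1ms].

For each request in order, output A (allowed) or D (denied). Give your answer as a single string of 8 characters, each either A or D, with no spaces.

Simulating step by step:
  req#1 t=1ms: ALLOW
  req#2 t=1ms: ALLOW
  req#3 t=1ms: ALLOW
  req#4 t=1ms: ALLOW
  req#5 t=1ms: DENY
  req#6 t=1ms: DENY
  req#7 t=1ms: DENY
  req#8 t=1ms: DENY

Answer: AAAADDDD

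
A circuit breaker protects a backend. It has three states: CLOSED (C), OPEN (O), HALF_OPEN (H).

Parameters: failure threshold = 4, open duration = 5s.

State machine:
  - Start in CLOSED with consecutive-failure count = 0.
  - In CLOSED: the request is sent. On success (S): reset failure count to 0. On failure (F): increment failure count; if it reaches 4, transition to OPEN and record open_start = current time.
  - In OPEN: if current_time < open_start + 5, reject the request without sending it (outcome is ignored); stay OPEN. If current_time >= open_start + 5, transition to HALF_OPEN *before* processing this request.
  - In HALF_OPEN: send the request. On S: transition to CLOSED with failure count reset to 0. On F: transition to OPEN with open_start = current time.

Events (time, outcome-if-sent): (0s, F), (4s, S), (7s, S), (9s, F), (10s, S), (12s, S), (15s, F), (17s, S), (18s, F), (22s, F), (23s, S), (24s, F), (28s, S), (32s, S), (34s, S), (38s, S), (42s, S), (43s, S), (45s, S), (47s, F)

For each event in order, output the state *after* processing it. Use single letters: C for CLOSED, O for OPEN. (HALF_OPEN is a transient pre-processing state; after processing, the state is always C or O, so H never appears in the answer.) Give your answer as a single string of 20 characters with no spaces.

State after each event:
  event#1 t=0s outcome=F: state=CLOSED
  event#2 t=4s outcome=S: state=CLOSED
  event#3 t=7s outcome=S: state=CLOSED
  event#4 t=9s outcome=F: state=CLOSED
  event#5 t=10s outcome=S: state=CLOSED
  event#6 t=12s outcome=S: state=CLOSED
  event#7 t=15s outcome=F: state=CLOSED
  event#8 t=17s outcome=S: state=CLOSED
  event#9 t=18s outcome=F: state=CLOSED
  event#10 t=22s outcome=F: state=CLOSED
  event#11 t=23s outcome=S: state=CLOSED
  event#12 t=24s outcome=F: state=CLOSED
  event#13 t=28s outcome=S: state=CLOSED
  event#14 t=32s outcome=S: state=CLOSED
  event#15 t=34s outcome=S: state=CLOSED
  event#16 t=38s outcome=S: state=CLOSED
  event#17 t=42s outcome=S: state=CLOSED
  event#18 t=43s outcome=S: state=CLOSED
  event#19 t=45s outcome=S: state=CLOSED
  event#20 t=47s outcome=F: state=CLOSED

Answer: CCCCCCCCCCCCCCCCCCCC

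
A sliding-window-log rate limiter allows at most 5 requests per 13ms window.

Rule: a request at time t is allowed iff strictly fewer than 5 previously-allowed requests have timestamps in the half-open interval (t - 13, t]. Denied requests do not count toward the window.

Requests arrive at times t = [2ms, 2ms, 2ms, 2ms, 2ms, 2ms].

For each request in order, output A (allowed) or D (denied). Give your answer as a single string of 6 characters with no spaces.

Answer: AAAAAD

Derivation:
Tracking allowed requests in the window:
  req#1 t=2ms: ALLOW
  req#2 t=2ms: ALLOW
  req#3 t=2ms: ALLOW
  req#4 t=2ms: ALLOW
  req#5 t=2ms: ALLOW
  req#6 t=2ms: DENY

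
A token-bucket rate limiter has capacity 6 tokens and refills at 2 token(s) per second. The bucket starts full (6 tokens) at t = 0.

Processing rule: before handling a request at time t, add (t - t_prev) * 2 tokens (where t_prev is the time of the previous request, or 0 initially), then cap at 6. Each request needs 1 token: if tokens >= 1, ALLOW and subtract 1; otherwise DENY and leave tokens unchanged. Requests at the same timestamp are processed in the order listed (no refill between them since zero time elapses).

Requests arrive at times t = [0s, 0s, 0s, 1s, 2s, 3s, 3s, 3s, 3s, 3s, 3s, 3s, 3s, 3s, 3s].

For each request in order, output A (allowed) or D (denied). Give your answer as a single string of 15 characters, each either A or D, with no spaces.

Answer: AAAAAAAAAAADDDD

Derivation:
Simulating step by step:
  req#1 t=0s: ALLOW
  req#2 t=0s: ALLOW
  req#3 t=0s: ALLOW
  req#4 t=1s: ALLOW
  req#5 t=2s: ALLOW
  req#6 t=3s: ALLOW
  req#7 t=3s: ALLOW
  req#8 t=3s: ALLOW
  req#9 t=3s: ALLOW
  req#10 t=3s: ALLOW
  req#11 t=3s: ALLOW
  req#12 t=3s: DENY
  req#13 t=3s: DENY
  req#14 t=3s: DENY
  req#15 t=3s: DENY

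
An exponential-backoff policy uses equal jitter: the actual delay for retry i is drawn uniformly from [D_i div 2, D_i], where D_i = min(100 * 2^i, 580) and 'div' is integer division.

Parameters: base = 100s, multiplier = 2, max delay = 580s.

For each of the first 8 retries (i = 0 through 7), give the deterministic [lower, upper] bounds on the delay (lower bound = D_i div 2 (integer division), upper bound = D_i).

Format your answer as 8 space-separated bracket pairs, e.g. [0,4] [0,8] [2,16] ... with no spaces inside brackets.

Answer: [50,100] [100,200] [200,400] [290,580] [290,580] [290,580] [290,580] [290,580]

Derivation:
Computing bounds per retry:
  i=0: D_i=min(100*2^0,580)=100, bounds=[50,100]
  i=1: D_i=min(100*2^1,580)=200, bounds=[100,200]
  i=2: D_i=min(100*2^2,580)=400, bounds=[200,400]
  i=3: D_i=min(100*2^3,580)=580, bounds=[290,580]
  i=4: D_i=min(100*2^4,580)=580, bounds=[290,580]
  i=5: D_i=min(100*2^5,580)=580, bounds=[290,580]
  i=6: D_i=min(100*2^6,580)=580, bounds=[290,580]
  i=7: D_i=min(100*2^7,580)=580, bounds=[290,580]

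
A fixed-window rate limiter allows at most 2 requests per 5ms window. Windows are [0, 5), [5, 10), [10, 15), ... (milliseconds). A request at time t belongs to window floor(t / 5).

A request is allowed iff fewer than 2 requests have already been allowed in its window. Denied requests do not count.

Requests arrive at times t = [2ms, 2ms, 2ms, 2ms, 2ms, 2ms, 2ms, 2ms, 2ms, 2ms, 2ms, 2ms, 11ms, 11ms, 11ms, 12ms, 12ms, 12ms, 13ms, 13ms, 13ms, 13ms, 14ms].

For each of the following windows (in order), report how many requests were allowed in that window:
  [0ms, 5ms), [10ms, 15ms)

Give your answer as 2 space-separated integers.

Processing requests:
  req#1 t=2ms (window 0): ALLOW
  req#2 t=2ms (window 0): ALLOW
  req#3 t=2ms (window 0): DENY
  req#4 t=2ms (window 0): DENY
  req#5 t=2ms (window 0): DENY
  req#6 t=2ms (window 0): DENY
  req#7 t=2ms (window 0): DENY
  req#8 t=2ms (window 0): DENY
  req#9 t=2ms (window 0): DENY
  req#10 t=2ms (window 0): DENY
  req#11 t=2ms (window 0): DENY
  req#12 t=2ms (window 0): DENY
  req#13 t=11ms (window 2): ALLOW
  req#14 t=11ms (window 2): ALLOW
  req#15 t=11ms (window 2): DENY
  req#16 t=12ms (window 2): DENY
  req#17 t=12ms (window 2): DENY
  req#18 t=12ms (window 2): DENY
  req#19 t=13ms (window 2): DENY
  req#20 t=13ms (window 2): DENY
  req#21 t=13ms (window 2): DENY
  req#22 t=13ms (window 2): DENY
  req#23 t=14ms (window 2): DENY

Allowed counts by window: 2 2

Answer: 2 2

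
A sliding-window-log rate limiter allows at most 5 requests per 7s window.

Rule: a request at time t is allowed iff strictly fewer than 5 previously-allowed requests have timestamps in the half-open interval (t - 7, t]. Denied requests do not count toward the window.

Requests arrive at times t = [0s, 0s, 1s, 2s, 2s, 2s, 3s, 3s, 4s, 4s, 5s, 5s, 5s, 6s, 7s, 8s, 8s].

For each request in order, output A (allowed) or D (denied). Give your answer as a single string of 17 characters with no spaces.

Answer: AAAAADDDDDDDDDAAA

Derivation:
Tracking allowed requests in the window:
  req#1 t=0s: ALLOW
  req#2 t=0s: ALLOW
  req#3 t=1s: ALLOW
  req#4 t=2s: ALLOW
  req#5 t=2s: ALLOW
  req#6 t=2s: DENY
  req#7 t=3s: DENY
  req#8 t=3s: DENY
  req#9 t=4s: DENY
  req#10 t=4s: DENY
  req#11 t=5s: DENY
  req#12 t=5s: DENY
  req#13 t=5s: DENY
  req#14 t=6s: DENY
  req#15 t=7s: ALLOW
  req#16 t=8s: ALLOW
  req#17 t=8s: ALLOW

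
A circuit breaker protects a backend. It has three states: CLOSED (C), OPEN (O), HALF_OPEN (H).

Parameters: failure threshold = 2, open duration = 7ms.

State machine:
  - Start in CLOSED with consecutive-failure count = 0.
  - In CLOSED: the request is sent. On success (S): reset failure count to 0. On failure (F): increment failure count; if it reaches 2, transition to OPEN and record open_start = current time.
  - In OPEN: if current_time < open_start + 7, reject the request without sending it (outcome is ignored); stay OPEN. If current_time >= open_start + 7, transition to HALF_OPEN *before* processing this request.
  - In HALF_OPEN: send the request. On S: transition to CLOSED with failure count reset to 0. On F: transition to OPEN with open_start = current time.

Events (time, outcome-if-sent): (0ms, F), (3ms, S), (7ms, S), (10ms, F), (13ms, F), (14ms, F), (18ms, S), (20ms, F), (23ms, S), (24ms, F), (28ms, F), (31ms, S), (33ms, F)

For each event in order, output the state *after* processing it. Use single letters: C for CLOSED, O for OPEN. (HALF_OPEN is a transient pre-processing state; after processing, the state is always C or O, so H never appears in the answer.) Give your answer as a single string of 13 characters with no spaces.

Answer: CCCCOOOOOOOOO

Derivation:
State after each event:
  event#1 t=0ms outcome=F: state=CLOSED
  event#2 t=3ms outcome=S: state=CLOSED
  event#3 t=7ms outcome=S: state=CLOSED
  event#4 t=10ms outcome=F: state=CLOSED
  event#5 t=13ms outcome=F: state=OPEN
  event#6 t=14ms outcome=F: state=OPEN
  event#7 t=18ms outcome=S: state=OPEN
  event#8 t=20ms outcome=F: state=OPEN
  event#9 t=23ms outcome=S: state=OPEN
  event#10 t=24ms outcome=F: state=OPEN
  event#11 t=28ms outcome=F: state=OPEN
  event#12 t=31ms outcome=S: state=OPEN
  event#13 t=33ms outcome=F: state=OPEN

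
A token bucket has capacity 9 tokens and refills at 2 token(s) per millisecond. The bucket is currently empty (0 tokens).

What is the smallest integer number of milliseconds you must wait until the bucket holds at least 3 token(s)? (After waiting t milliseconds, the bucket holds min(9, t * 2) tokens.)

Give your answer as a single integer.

Need t * 2 >= 3, so t >= 3/2.
Smallest integer t = ceil(3/2) = 2.

Answer: 2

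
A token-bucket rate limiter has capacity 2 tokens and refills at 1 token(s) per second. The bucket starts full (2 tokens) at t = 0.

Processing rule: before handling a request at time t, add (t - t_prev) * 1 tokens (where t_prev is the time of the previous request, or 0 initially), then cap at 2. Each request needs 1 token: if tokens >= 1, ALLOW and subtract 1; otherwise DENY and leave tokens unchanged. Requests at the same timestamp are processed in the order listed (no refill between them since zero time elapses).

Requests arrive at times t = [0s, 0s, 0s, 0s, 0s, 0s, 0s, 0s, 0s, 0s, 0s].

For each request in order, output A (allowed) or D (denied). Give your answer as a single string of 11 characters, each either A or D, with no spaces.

Answer: AADDDDDDDDD

Derivation:
Simulating step by step:
  req#1 t=0s: ALLOW
  req#2 t=0s: ALLOW
  req#3 t=0s: DENY
  req#4 t=0s: DENY
  req#5 t=0s: DENY
  req#6 t=0s: DENY
  req#7 t=0s: DENY
  req#8 t=0s: DENY
  req#9 t=0s: DENY
  req#10 t=0s: DENY
  req#11 t=0s: DENY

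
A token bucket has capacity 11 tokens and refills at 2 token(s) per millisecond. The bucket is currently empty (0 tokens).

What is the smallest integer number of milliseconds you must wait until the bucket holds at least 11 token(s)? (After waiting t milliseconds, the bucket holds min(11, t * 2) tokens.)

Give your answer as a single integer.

Need t * 2 >= 11, so t >= 11/2.
Smallest integer t = ceil(11/2) = 6.

Answer: 6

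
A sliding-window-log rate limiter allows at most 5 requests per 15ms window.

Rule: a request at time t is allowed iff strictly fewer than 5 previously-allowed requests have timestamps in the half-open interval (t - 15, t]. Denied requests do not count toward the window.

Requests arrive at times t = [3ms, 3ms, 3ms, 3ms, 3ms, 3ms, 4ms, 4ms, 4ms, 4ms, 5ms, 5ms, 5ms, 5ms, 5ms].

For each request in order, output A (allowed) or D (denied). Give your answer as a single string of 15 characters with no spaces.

Tracking allowed requests in the window:
  req#1 t=3ms: ALLOW
  req#2 t=3ms: ALLOW
  req#3 t=3ms: ALLOW
  req#4 t=3ms: ALLOW
  req#5 t=3ms: ALLOW
  req#6 t=3ms: DENY
  req#7 t=4ms: DENY
  req#8 t=4ms: DENY
  req#9 t=4ms: DENY
  req#10 t=4ms: DENY
  req#11 t=5ms: DENY
  req#12 t=5ms: DENY
  req#13 t=5ms: DENY
  req#14 t=5ms: DENY
  req#15 t=5ms: DENY

Answer: AAAAADDDDDDDDDD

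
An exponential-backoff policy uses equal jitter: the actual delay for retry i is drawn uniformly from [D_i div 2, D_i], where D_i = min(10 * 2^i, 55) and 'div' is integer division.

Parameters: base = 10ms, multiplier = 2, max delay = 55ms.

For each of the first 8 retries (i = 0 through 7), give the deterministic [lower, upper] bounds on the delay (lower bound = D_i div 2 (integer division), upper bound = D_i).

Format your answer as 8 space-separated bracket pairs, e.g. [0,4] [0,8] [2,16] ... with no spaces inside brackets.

Computing bounds per retry:
  i=0: D_i=min(10*2^0,55)=10, bounds=[5,10]
  i=1: D_i=min(10*2^1,55)=20, bounds=[10,20]
  i=2: D_i=min(10*2^2,55)=40, bounds=[20,40]
  i=3: D_i=min(10*2^3,55)=55, bounds=[27,55]
  i=4: D_i=min(10*2^4,55)=55, bounds=[27,55]
  i=5: D_i=min(10*2^5,55)=55, bounds=[27,55]
  i=6: D_i=min(10*2^6,55)=55, bounds=[27,55]
  i=7: D_i=min(10*2^7,55)=55, bounds=[27,55]

Answer: [5,10] [10,20] [20,40] [27,55] [27,55] [27,55] [27,55] [27,55]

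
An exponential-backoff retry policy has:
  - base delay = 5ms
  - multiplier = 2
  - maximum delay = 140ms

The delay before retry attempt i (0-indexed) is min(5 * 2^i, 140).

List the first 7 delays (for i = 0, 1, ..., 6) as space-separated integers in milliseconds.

Answer: 5 10 20 40 80 140 140

Derivation:
Computing each delay:
  i=0: min(5*2^0, 140) = 5
  i=1: min(5*2^1, 140) = 10
  i=2: min(5*2^2, 140) = 20
  i=3: min(5*2^3, 140) = 40
  i=4: min(5*2^4, 140) = 80
  i=5: min(5*2^5, 140) = 140
  i=6: min(5*2^6, 140) = 140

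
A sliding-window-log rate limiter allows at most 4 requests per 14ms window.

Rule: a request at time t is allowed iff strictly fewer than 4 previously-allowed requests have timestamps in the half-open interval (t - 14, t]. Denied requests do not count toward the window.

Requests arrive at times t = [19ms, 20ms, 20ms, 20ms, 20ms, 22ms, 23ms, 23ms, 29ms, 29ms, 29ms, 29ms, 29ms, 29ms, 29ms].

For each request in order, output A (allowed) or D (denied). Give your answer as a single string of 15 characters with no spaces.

Tracking allowed requests in the window:
  req#1 t=19ms: ALLOW
  req#2 t=20ms: ALLOW
  req#3 t=20ms: ALLOW
  req#4 t=20ms: ALLOW
  req#5 t=20ms: DENY
  req#6 t=22ms: DENY
  req#7 t=23ms: DENY
  req#8 t=23ms: DENY
  req#9 t=29ms: DENY
  req#10 t=29ms: DENY
  req#11 t=29ms: DENY
  req#12 t=29ms: DENY
  req#13 t=29ms: DENY
  req#14 t=29ms: DENY
  req#15 t=29ms: DENY

Answer: AAAADDDDDDDDDDD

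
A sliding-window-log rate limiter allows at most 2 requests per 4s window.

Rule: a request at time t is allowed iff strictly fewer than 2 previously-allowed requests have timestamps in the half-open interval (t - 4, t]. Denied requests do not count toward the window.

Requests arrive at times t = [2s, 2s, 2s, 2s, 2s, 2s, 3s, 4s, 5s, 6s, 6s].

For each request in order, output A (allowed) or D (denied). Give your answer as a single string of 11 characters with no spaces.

Answer: AADDDDDDDAA

Derivation:
Tracking allowed requests in the window:
  req#1 t=2s: ALLOW
  req#2 t=2s: ALLOW
  req#3 t=2s: DENY
  req#4 t=2s: DENY
  req#5 t=2s: DENY
  req#6 t=2s: DENY
  req#7 t=3s: DENY
  req#8 t=4s: DENY
  req#9 t=5s: DENY
  req#10 t=6s: ALLOW
  req#11 t=6s: ALLOW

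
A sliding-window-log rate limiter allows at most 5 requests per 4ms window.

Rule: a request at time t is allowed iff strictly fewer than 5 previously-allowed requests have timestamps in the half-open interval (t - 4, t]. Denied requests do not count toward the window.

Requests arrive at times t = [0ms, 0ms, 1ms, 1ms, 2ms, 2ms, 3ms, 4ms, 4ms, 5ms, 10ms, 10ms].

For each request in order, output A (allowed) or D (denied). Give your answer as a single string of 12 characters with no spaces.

Tracking allowed requests in the window:
  req#1 t=0ms: ALLOW
  req#2 t=0ms: ALLOW
  req#3 t=1ms: ALLOW
  req#4 t=1ms: ALLOW
  req#5 t=2ms: ALLOW
  req#6 t=2ms: DENY
  req#7 t=3ms: DENY
  req#8 t=4ms: ALLOW
  req#9 t=4ms: ALLOW
  req#10 t=5ms: ALLOW
  req#11 t=10ms: ALLOW
  req#12 t=10ms: ALLOW

Answer: AAAAADDAAAAA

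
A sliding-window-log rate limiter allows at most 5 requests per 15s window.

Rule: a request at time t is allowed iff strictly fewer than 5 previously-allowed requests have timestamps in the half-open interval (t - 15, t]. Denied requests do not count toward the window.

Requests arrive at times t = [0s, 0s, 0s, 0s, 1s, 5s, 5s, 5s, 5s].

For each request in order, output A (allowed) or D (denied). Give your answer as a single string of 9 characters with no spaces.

Answer: AAAAADDDD

Derivation:
Tracking allowed requests in the window:
  req#1 t=0s: ALLOW
  req#2 t=0s: ALLOW
  req#3 t=0s: ALLOW
  req#4 t=0s: ALLOW
  req#5 t=1s: ALLOW
  req#6 t=5s: DENY
  req#7 t=5s: DENY
  req#8 t=5s: DENY
  req#9 t=5s: DENY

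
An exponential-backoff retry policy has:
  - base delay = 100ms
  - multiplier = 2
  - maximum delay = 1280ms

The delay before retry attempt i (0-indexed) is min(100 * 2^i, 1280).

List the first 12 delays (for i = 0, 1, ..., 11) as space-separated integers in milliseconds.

Computing each delay:
  i=0: min(100*2^0, 1280) = 100
  i=1: min(100*2^1, 1280) = 200
  i=2: min(100*2^2, 1280) = 400
  i=3: min(100*2^3, 1280) = 800
  i=4: min(100*2^4, 1280) = 1280
  i=5: min(100*2^5, 1280) = 1280
  i=6: min(100*2^6, 1280) = 1280
  i=7: min(100*2^7, 1280) = 1280
  i=8: min(100*2^8, 1280) = 1280
  i=9: min(100*2^9, 1280) = 1280
  i=10: min(100*2^10, 1280) = 1280
  i=11: min(100*2^11, 1280) = 1280

Answer: 100 200 400 800 1280 1280 1280 1280 1280 1280 1280 1280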